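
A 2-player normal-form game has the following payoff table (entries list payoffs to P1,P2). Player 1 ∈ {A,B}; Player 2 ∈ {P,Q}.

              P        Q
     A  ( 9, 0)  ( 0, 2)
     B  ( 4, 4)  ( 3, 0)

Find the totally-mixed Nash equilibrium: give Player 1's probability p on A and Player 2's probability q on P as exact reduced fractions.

p=2/3, q=3/8

P1 indiff ⇒ q·9+(1-q)·0 = q·4+(1-q)·3 ⇒ q(5) = (1-q)(3) ⇒ q = 3/8
P2 indiff ⇒ p·0+(1-p)·4 = p·2+(1-p)·0 ⇒ p(-2) = (1-p)(-4) ⇒ p = 2/3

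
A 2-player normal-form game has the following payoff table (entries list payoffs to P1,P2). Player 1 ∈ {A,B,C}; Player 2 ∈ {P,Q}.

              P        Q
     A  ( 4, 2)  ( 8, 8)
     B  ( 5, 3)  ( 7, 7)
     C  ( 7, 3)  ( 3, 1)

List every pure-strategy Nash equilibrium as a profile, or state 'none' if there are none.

(A,P): not NE [P1→C gives 7>4; P2→Q gives 8>2]
(A,Q): NE
(B,P): not NE [P1→C gives 7>5; P2→Q gives 7>3]
(B,Q): not NE [P1→A gives 8>7]
(C,P): NE
(C,Q): not NE [P1→A gives 8>3; P2→P gives 3>1]

NE set: (A,Q), (C,P)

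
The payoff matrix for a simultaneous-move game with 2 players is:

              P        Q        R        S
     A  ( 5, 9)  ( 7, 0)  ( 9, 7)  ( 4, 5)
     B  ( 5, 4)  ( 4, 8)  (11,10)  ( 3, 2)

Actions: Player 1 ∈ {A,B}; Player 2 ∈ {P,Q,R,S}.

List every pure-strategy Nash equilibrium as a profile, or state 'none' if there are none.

(A,P): NE
(A,Q): not NE [P2→P gives 9>0]
(A,R): not NE [P1→B gives 11>9; P2→P gives 9>7]
(A,S): not NE [P2→P gives 9>5]
(B,P): not NE [P2→R gives 10>4]
(B,Q): not NE [P1→A gives 7>4; P2→R gives 10>8]
(B,R): NE
(B,S): not NE [P1→A gives 4>3; P2→R gives 10>2]

NE set: (A,P), (B,R)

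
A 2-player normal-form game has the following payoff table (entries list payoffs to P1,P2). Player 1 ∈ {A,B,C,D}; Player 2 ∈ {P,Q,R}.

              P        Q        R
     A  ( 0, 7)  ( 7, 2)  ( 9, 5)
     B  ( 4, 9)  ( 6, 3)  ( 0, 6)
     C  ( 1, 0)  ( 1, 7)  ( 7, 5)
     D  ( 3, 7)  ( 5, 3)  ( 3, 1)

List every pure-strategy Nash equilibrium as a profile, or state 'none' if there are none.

(A,P): not NE [P1→B gives 4>0]
(A,Q): not NE [P2→P gives 7>2]
(A,R): not NE [P2→P gives 7>5]
(B,P): NE
(B,Q): not NE [P1→A gives 7>6; P2→P gives 9>3]
(B,R): not NE [P1→A gives 9>0; P2→P gives 9>6]
(C,P): not NE [P1→B gives 4>1; P2→Q gives 7>0]
(C,Q): not NE [P1→A gives 7>1]
(C,R): not NE [P1→A gives 9>7; P2→Q gives 7>5]
(D,P): not NE [P1→B gives 4>3]
(D,Q): not NE [P1→A gives 7>5; P2→P gives 7>3]
(D,R): not NE [P1→A gives 9>3; P2→P gives 7>1]

NE set: (B,P)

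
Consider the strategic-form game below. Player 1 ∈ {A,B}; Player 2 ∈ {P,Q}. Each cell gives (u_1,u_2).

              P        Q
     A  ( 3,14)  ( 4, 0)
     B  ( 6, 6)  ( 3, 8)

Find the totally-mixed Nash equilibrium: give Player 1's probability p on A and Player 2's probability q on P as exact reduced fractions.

P1 indiff ⇒ q·3+(1-q)·4 = q·6+(1-q)·3 ⇒ q(-3) = (1-q)(-1) ⇒ q = 1/4
P2 indiff ⇒ p·14+(1-p)·6 = p·0+(1-p)·8 ⇒ p(14) = (1-p)(2) ⇒ p = 1/8

(p,q) = (1/8, 1/4)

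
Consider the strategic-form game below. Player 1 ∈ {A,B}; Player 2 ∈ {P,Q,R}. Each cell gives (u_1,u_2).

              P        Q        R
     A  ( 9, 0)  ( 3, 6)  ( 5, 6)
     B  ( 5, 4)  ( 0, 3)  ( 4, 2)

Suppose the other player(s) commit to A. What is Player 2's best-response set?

argmax u_2 = {Q,R}

u_2(P vs A) = 0
u_2(Q vs A) = 6
u_2(R vs A) = 6
max payoff 6 at {Q,R}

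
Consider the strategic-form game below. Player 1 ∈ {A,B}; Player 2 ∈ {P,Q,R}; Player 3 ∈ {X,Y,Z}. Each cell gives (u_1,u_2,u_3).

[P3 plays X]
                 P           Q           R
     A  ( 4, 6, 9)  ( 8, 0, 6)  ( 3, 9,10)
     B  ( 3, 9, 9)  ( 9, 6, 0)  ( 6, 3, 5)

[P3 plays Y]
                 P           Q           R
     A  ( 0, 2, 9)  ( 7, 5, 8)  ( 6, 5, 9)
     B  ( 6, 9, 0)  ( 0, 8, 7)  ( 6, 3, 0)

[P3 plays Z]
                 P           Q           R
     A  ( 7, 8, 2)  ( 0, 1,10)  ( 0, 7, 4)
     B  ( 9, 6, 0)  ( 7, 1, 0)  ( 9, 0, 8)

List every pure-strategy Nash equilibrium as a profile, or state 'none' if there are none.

No pure NE.

(A,P,X): not NE [P2→R gives 9>6]
(A,P,Y): not NE [P1→B gives 6>0; P2→R gives 5>2]
(A,P,Z): not NE [P1→B gives 9>7; P3→Y gives 9>2]
(A,Q,X): not NE [P1→B gives 9>8; P2→R gives 9>0; P3→Z gives 10>6]
(A,Q,Y): not NE [P3→Z gives 10>8]
(A,Q,Z): not NE [P1→B gives 7>0; P2→P gives 8>1]
(A,R,X): not NE [P1→B gives 6>3]
(A,R,Y): not NE [P3→X gives 10>9]
(A,R,Z): not NE [P1→B gives 9>0; P2→P gives 8>7; P3→X gives 10>4]
(B,P,X): not NE [P1→A gives 4>3]
(B,P,Y): not NE [P3→X gives 9>0]
(B,P,Z): not NE [P3→X gives 9>0]
(B,Q,X): not NE [P2→P gives 9>6; P3→Y gives 7>0]
(B,Q,Y): not NE [P1→A gives 7>0; P2→P gives 9>8]
(B,Q,Z): not NE [P2→P gives 6>1; P3→Y gives 7>0]
(B,R,X): not NE [P2→P gives 9>3; P3→Z gives 8>5]
(B,R,Y): not NE [P2→P gives 9>3; P3→Z gives 8>0]
(B,R,Z): not NE [P2→P gives 6>0]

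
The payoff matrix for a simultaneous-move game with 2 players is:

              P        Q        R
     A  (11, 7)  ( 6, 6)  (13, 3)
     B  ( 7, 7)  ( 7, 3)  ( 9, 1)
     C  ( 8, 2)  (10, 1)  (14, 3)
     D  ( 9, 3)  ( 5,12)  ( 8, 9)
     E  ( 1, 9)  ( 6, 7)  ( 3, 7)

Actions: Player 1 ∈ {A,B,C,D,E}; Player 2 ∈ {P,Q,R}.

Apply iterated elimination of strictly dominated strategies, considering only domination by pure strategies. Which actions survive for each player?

P1 drop B (C beats it: P:8>7 Q:10>7 R:14>9)
P1 drop D (A beats it: P:11>9 Q:6>5 R:13>8)
P1 drop E (C beats it: P:8>1 Q:10>6 R:14>3)
P2 drop Q (P beats it: A:7>6 C:2>1)
P1→{A,C} P2→{P,R}

Survivors P1:{A,C} P2:{P,R}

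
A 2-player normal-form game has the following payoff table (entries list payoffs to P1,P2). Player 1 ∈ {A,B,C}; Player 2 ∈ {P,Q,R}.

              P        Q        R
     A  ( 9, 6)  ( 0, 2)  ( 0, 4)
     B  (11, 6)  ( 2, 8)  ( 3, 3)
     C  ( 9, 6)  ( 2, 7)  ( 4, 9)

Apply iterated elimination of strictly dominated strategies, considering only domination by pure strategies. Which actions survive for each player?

P1 drop A (B beats it: P:11>9 Q:2>0 R:3>0)
P2 drop P (Q beats it: B:8>6 C:7>6)
P1→{B,C} P2→{Q,R}

IESDS → P1:{B,C} P2:{Q,R}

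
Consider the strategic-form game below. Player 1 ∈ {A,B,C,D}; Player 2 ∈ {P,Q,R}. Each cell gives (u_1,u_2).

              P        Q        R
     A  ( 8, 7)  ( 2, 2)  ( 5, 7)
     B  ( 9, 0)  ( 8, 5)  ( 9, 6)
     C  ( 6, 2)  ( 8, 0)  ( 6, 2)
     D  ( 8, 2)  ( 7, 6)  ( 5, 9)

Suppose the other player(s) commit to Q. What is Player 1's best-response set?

argmax u_1 = {B,C}

u_1(A vs Q) = 2
u_1(B vs Q) = 8
u_1(C vs Q) = 8
u_1(D vs Q) = 7
max payoff 8 at {B,C}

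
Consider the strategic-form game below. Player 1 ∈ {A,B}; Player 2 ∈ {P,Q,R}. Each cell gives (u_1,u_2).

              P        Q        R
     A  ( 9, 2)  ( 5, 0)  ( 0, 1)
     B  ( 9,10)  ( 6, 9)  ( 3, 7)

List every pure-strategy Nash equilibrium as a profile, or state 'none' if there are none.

(A,P): NE
(A,Q): not NE [P1→B gives 6>5; P2→P gives 2>0]
(A,R): not NE [P1→B gives 3>0; P2→P gives 2>1]
(B,P): NE
(B,Q): not NE [P2→P gives 10>9]
(B,R): not NE [P2→P gives 10>7]

Nash profiles: (A,P), (B,P)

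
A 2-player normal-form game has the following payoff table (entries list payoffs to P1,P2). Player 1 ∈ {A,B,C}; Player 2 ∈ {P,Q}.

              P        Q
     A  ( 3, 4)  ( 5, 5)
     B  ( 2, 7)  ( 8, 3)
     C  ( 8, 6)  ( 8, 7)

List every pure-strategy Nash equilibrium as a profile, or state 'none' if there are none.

Nash profiles: (C,Q)

(A,P): not NE [P1→C gives 8>3; P2→Q gives 5>4]
(A,Q): not NE [P1→C gives 8>5]
(B,P): not NE [P1→C gives 8>2]
(B,Q): not NE [P2→P gives 7>3]
(C,P): not NE [P2→Q gives 7>6]
(C,Q): NE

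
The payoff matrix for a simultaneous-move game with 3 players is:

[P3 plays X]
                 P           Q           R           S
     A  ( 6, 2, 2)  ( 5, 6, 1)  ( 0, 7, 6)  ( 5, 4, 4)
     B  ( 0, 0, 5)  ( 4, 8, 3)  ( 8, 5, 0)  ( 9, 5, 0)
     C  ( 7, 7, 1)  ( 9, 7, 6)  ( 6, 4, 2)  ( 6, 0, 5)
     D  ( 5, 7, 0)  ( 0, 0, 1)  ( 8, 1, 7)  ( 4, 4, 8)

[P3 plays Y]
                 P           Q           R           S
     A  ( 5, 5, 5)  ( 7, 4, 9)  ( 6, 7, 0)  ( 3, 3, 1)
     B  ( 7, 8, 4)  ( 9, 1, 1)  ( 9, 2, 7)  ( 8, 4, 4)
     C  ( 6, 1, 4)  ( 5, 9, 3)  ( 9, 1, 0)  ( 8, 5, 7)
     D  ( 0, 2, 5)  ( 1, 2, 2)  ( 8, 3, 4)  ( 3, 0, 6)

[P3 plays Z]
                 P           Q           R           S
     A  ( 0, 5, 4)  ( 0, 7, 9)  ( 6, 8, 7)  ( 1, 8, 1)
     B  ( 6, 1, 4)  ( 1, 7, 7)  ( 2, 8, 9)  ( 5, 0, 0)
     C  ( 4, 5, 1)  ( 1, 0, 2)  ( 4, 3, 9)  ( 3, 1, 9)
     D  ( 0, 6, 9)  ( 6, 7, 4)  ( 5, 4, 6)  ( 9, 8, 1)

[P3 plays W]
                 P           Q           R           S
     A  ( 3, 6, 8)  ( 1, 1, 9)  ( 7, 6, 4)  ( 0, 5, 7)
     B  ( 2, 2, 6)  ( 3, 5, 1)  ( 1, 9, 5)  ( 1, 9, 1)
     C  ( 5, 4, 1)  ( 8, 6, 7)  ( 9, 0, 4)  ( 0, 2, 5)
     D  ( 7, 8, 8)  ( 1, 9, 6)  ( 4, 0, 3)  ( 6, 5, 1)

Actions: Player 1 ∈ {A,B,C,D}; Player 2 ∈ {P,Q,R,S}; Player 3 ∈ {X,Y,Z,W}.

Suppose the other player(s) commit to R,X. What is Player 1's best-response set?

argmax u_1 = {B,D}

u_1(A vs R,X) = 0
u_1(B vs R,X) = 8
u_1(C vs R,X) = 6
u_1(D vs R,X) = 8
max payoff 8 at {B,D}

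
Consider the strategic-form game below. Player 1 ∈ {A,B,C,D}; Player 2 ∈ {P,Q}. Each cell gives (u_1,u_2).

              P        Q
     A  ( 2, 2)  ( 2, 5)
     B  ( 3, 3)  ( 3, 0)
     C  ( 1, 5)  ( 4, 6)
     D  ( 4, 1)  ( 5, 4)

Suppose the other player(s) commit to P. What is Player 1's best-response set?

P1 best: {D}

u_1(A vs P) = 2
u_1(B vs P) = 3
u_1(C vs P) = 1
u_1(D vs P) = 4
max payoff 4 at {D}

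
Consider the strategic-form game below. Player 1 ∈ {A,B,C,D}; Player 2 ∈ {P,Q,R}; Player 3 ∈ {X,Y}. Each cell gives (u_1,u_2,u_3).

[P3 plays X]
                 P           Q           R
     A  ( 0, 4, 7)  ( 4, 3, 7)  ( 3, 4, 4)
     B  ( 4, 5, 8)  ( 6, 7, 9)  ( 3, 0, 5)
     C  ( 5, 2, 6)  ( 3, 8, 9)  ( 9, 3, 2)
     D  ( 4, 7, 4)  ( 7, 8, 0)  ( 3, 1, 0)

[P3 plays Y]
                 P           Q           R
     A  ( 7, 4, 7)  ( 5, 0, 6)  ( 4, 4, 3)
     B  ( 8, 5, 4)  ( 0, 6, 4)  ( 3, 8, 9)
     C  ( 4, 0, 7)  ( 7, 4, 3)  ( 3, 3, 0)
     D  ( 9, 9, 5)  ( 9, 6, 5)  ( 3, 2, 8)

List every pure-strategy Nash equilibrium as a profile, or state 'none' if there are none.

Nash profiles: (D,P,Y)

(A,P,X): not NE [P1→C gives 5>0]
(A,P,Y): not NE [P1→D gives 9>7]
(A,Q,X): not NE [P1→D gives 7>4; P2→R gives 4>3]
(A,Q,Y): not NE [P1→D gives 9>5; P2→R gives 4>0; P3→X gives 7>6]
(A,R,X): not NE [P1→C gives 9>3]
(A,R,Y): not NE [P3→X gives 4>3]
(B,P,X): not NE [P1→C gives 5>4; P2→Q gives 7>5]
(B,P,Y): not NE [P1→D gives 9>8; P2→R gives 8>5; P3→X gives 8>4]
(B,Q,X): not NE [P1→D gives 7>6]
(B,Q,Y): not NE [P1→D gives 9>0; P2→R gives 8>6; P3→X gives 9>4]
(B,R,X): not NE [P1→C gives 9>3; P2→Q gives 7>0; P3→Y gives 9>5]
(B,R,Y): not NE [P1→A gives 4>3]
(C,P,X): not NE [P2→Q gives 8>2; P3→Y gives 7>6]
(C,P,Y): not NE [P1→D gives 9>4; P2→Q gives 4>0]
(C,Q,X): not NE [P1→D gives 7>3]
(C,Q,Y): not NE [P1→D gives 9>7; P3→X gives 9>3]
(C,R,X): not NE [P2→Q gives 8>3]
(C,R,Y): not NE [P1→A gives 4>3; P2→Q gives 4>3; P3→X gives 2>0]
(D,P,X): not NE [P1→C gives 5>4; P2→Q gives 8>7; P3→Y gives 5>4]
(D,P,Y): NE
(D,Q,X): not NE [P3→Y gives 5>0]
(D,Q,Y): not NE [P2→P gives 9>6]
(D,R,X): not NE [P1→C gives 9>3; P2→Q gives 8>1; P3→Y gives 8>0]
(D,R,Y): not NE [P1→A gives 4>3; P2→P gives 9>2]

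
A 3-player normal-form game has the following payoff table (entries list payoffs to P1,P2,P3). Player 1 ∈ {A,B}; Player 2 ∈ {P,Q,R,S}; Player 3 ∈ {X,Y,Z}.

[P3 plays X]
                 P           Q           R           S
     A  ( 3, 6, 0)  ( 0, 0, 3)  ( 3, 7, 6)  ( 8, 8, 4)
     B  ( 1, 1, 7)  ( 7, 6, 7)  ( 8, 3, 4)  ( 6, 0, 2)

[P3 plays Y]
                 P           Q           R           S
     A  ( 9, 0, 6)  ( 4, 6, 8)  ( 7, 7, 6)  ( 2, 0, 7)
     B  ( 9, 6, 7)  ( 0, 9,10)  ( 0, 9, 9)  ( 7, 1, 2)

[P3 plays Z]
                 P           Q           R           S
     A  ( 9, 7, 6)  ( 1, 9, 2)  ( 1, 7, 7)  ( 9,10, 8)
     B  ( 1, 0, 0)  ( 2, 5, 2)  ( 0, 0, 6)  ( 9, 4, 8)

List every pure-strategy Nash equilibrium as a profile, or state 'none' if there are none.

(A,P,X): not NE [P2→S gives 8>6; P3→Z gives 6>0]
(A,P,Y): not NE [P2→R gives 7>0]
(A,P,Z): not NE [P2→S gives 10>7]
(A,Q,X): not NE [P1→B gives 7>0; P2→S gives 8>0; P3→Y gives 8>3]
(A,Q,Y): not NE [P2→R gives 7>6]
(A,Q,Z): not NE [P1→B gives 2>1; P2→S gives 10>9; P3→Y gives 8>2]
(A,R,X): not NE [P1→B gives 8>3; P2→S gives 8>7; P3→Z gives 7>6]
(A,R,Y): not NE [P3→Z gives 7>6]
(A,R,Z): not NE [P2→S gives 10>7]
(A,S,X): not NE [P3→Z gives 8>4]
(A,S,Y): not NE [P1→B gives 7>2; P2→R gives 7>0; P3→Z gives 8>7]
(A,S,Z): NE
(B,P,X): not NE [P1→A gives 3>1; P2→Q gives 6>1]
(B,P,Y): not NE [P2→R gives 9>6]
(B,P,Z): not NE [P1→A gives 9>1; P2→Q gives 5>0; P3→Y gives 7>0]
(B,Q,X): not NE [P3→Y gives 10>7]
(B,Q,Y): not NE [P1→A gives 4>0]
(B,Q,Z): not NE [P3→Y gives 10>2]
(B,R,X): not NE [P2→Q gives 6>3; P3→Y gives 9>4]
(B,R,Y): not NE [P1→A gives 7>0]
(B,R,Z): not NE [P1→A gives 1>0; P2→Q gives 5>0; P3→Y gives 9>6]
(B,S,X): not NE [P1→A gives 8>6; P2→Q gives 6>0; P3→Z gives 8>2]
(B,S,Y): not NE [P2→R gives 9>1; P3→Z gives 8>2]
(B,S,Z): not NE [P2→Q gives 5>4]

NE set: (A,S,Z)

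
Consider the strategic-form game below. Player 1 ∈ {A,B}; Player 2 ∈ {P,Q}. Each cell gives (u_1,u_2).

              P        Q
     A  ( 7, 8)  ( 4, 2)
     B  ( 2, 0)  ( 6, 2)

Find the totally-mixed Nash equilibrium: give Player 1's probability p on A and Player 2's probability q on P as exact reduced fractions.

P1 indiff ⇒ q·7+(1-q)·4 = q·2+(1-q)·6 ⇒ q(5) = (1-q)(2) ⇒ q = 2/7
P2 indiff ⇒ p·8+(1-p)·0 = p·2+(1-p)·2 ⇒ p(6) = (1-p)(2) ⇒ p = 1/4

P1 mixes 1/4 on A; P2 mixes 2/7 on P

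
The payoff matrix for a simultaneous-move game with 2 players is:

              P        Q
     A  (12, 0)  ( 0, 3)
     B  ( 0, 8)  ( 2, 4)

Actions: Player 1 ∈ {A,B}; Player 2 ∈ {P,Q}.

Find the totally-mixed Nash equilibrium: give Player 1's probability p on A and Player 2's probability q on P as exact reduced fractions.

P1 mixes 4/7 on A; P2 mixes 1/7 on P

P1 indiff ⇒ q·12+(1-q)·0 = q·0+(1-q)·2 ⇒ q(12) = (1-q)(2) ⇒ q = 1/7
P2 indiff ⇒ p·0+(1-p)·8 = p·3+(1-p)·4 ⇒ p(-3) = (1-p)(-4) ⇒ p = 4/7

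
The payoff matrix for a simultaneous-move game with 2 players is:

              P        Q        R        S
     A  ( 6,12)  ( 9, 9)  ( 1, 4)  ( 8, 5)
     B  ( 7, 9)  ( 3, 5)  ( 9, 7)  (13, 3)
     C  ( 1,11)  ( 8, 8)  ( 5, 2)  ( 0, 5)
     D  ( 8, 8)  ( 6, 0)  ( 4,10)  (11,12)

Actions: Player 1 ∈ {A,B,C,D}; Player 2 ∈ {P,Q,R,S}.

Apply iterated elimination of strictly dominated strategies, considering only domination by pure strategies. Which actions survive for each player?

P2 drop Q (P beats it: A:12>9 B:9>5 C:11>8 D:8>0)
P1 drop A (B beats it: P:7>6 R:9>1 S:13>8)
P1 drop C (B beats it: P:7>1 R:9>5 S:13>0)
P1→{B,D} P2→{P,R,S}

IESDS → P1:{B,D} P2:{P,R,S}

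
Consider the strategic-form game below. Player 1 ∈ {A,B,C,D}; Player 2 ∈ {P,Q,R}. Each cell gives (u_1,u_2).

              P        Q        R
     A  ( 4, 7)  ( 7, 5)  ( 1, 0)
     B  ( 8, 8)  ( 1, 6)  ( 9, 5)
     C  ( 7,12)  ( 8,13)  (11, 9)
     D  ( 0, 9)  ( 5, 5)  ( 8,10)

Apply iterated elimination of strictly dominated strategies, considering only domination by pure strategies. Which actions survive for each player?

Survivors P1:{B,C} P2:{P,Q}

P1 drop A (C beats it: P:7>4 Q:8>7 R:11>1)
P1 drop D (C beats it: P:7>0 Q:8>5 R:11>8)
P2 drop R (P beats it: B:8>5 C:12>9)
P1→{B,C} P2→{P,Q}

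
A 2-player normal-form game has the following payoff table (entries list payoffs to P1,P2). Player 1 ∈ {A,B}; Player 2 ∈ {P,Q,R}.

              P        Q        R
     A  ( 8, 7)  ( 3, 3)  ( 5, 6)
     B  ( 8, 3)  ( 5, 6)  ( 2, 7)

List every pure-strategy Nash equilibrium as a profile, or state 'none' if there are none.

(A,P): NE
(A,Q): not NE [P1→B gives 5>3; P2→P gives 7>3]
(A,R): not NE [P2→P gives 7>6]
(B,P): not NE [P2→R gives 7>3]
(B,Q): not NE [P2→R gives 7>6]
(B,R): not NE [P1→A gives 5>2]

Nash profiles: (A,P)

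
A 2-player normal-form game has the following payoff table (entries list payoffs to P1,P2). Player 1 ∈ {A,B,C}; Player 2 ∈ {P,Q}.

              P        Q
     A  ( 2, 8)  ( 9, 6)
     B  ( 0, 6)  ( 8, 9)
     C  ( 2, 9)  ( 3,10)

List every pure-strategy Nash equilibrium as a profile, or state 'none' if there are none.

NE set: (A,P)

(A,P): NE
(A,Q): not NE [P2→P gives 8>6]
(B,P): not NE [P1→C gives 2>0; P2→Q gives 9>6]
(B,Q): not NE [P1→A gives 9>8]
(C,P): not NE [P2→Q gives 10>9]
(C,Q): not NE [P1→A gives 9>3]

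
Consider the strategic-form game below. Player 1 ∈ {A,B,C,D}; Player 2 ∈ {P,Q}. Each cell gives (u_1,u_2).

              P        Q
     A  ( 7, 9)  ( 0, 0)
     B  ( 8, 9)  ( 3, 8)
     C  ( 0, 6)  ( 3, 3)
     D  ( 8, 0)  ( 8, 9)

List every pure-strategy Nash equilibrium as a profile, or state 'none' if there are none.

(A,P): not NE [P1→D gives 8>7]
(A,Q): not NE [P1→D gives 8>0; P2→P gives 9>0]
(B,P): NE
(B,Q): not NE [P1→D gives 8>3; P2→P gives 9>8]
(C,P): not NE [P1→D gives 8>0]
(C,Q): not NE [P1→D gives 8>3; P2→P gives 6>3]
(D,P): not NE [P2→Q gives 9>0]
(D,Q): NE

PSNE = {(B,P), (D,Q)}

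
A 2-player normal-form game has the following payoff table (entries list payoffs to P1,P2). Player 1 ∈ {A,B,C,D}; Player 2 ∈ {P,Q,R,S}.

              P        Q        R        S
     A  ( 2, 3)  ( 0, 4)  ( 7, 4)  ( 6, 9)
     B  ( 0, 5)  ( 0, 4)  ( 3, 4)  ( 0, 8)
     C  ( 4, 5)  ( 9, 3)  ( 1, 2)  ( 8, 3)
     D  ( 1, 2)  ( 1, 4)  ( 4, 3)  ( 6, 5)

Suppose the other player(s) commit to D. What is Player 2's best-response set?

u_2(P vs D) = 2
u_2(Q vs D) = 4
u_2(R vs D) = 3
u_2(S vs D) = 5
max payoff 5 at {S}

argmax u_2 = {S}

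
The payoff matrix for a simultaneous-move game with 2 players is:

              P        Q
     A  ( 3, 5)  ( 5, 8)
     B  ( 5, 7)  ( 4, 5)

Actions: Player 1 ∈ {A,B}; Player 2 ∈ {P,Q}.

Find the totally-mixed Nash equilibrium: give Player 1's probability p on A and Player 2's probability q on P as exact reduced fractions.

P1 indiff ⇒ q·3+(1-q)·5 = q·5+(1-q)·4 ⇒ q(-2) = (1-q)(-1) ⇒ q = 1/3
P2 indiff ⇒ p·5+(1-p)·7 = p·8+(1-p)·5 ⇒ p(-3) = (1-p)(-2) ⇒ p = 2/5

p=2/5, q=1/3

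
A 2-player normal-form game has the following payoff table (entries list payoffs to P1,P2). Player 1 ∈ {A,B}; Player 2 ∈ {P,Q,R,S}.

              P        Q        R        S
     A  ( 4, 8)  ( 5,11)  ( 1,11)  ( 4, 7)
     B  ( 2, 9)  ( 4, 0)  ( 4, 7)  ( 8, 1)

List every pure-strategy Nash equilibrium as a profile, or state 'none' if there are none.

(A,P): not NE [P2→R gives 11>8]
(A,Q): NE
(A,R): not NE [P1→B gives 4>1]
(A,S): not NE [P1→B gives 8>4; P2→R gives 11>7]
(B,P): not NE [P1→A gives 4>2]
(B,Q): not NE [P1→A gives 5>4; P2→P gives 9>0]
(B,R): not NE [P2→P gives 9>7]
(B,S): not NE [P2→P gives 9>1]

NE set: (A,Q)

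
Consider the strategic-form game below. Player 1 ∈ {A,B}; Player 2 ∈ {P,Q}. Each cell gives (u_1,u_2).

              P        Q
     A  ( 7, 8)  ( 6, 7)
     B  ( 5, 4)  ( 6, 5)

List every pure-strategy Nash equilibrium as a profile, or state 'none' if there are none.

NE set: (A,P), (B,Q)

(A,P): NE
(A,Q): not NE [P2→P gives 8>7]
(B,P): not NE [P1→A gives 7>5; P2→Q gives 5>4]
(B,Q): NE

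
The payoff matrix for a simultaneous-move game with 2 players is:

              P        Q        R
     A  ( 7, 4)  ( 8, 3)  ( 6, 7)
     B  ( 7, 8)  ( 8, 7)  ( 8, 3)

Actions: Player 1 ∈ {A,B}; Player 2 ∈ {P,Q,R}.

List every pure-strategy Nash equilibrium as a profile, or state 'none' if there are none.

PSNE = {(B,P)}

(A,P): not NE [P2→R gives 7>4]
(A,Q): not NE [P2→R gives 7>3]
(A,R): not NE [P1→B gives 8>6]
(B,P): NE
(B,Q): not NE [P2→P gives 8>7]
(B,R): not NE [P2→P gives 8>3]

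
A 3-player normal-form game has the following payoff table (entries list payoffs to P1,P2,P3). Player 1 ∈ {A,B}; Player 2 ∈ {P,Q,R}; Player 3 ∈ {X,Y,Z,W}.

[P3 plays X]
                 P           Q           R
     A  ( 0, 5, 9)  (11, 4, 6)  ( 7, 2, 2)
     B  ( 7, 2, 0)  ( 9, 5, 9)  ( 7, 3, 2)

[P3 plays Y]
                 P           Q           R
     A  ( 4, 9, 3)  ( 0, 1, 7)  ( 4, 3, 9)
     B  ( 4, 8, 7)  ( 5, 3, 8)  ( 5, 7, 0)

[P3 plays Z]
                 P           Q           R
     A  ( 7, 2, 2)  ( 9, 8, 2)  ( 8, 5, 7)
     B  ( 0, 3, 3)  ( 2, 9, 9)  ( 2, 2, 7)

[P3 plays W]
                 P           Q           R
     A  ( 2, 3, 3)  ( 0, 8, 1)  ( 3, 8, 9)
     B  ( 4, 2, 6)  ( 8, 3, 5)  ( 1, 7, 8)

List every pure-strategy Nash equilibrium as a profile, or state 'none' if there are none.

Nash profiles: (A,R,W), (B,P,Y)

(A,P,X): not NE [P1→B gives 7>0]
(A,P,Y): not NE [P3→X gives 9>3]
(A,P,Z): not NE [P2→Q gives 8>2; P3→X gives 9>2]
(A,P,W): not NE [P1→B gives 4>2; P2→R gives 8>3; P3→X gives 9>3]
(A,Q,X): not NE [P2→P gives 5>4; P3→Y gives 7>6]
(A,Q,Y): not NE [P1→B gives 5>0; P2→P gives 9>1]
(A,Q,Z): not NE [P3→Y gives 7>2]
(A,Q,W): not NE [P1→B gives 8>0; P3→Y gives 7>1]
(A,R,X): not NE [P2→P gives 5>2; P3→W gives 9>2]
(A,R,Y): not NE [P1→B gives 5>4; P2→P gives 9>3]
(A,R,Z): not NE [P2→Q gives 8>5; P3→W gives 9>7]
(A,R,W): NE
(B,P,X): not NE [P2→Q gives 5>2; P3→Y gives 7>0]
(B,P,Y): NE
(B,P,Z): not NE [P1→A gives 7>0; P2→Q gives 9>3; P3→Y gives 7>3]
(B,P,W): not NE [P2→R gives 7>2; P3→Y gives 7>6]
(B,Q,X): not NE [P1→A gives 11>9]
(B,Q,Y): not NE [P2→P gives 8>3; P3→Z gives 9>8]
(B,Q,Z): not NE [P1→A gives 9>2]
(B,Q,W): not NE [P2→R gives 7>3; P3→Z gives 9>5]
(B,R,X): not NE [P2→Q gives 5>3; P3→W gives 8>2]
(B,R,Y): not NE [P2→P gives 8>7; P3→W gives 8>0]
(B,R,Z): not NE [P1→A gives 8>2; P2→Q gives 9>2; P3→W gives 8>7]
(B,R,W): not NE [P1→A gives 3>1]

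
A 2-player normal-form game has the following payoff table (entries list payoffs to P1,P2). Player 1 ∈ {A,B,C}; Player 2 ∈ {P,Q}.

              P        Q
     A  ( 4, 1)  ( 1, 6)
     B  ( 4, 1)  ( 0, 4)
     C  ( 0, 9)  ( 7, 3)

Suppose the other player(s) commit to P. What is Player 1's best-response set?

BR_1 = {A,B}

u_1(A vs P) = 4
u_1(B vs P) = 4
u_1(C vs P) = 0
max payoff 4 at {A,B}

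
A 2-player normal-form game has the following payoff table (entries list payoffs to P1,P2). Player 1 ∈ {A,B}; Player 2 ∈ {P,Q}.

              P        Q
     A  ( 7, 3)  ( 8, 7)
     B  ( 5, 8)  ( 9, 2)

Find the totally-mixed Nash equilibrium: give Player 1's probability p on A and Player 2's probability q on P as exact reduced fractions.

P1 indiff ⇒ q·7+(1-q)·8 = q·5+(1-q)·9 ⇒ q(2) = (1-q)(1) ⇒ q = 1/3
P2 indiff ⇒ p·3+(1-p)·8 = p·7+(1-p)·2 ⇒ p(-4) = (1-p)(-6) ⇒ p = 3/5

p=3/5, q=1/3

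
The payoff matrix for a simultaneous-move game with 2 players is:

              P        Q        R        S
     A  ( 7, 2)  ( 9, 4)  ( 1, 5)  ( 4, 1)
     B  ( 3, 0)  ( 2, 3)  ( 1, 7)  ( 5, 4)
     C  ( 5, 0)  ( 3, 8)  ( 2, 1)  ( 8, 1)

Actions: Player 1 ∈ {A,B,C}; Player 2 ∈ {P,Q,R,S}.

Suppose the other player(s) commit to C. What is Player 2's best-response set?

argmax u_2 = {Q}

u_2(P vs C) = 0
u_2(Q vs C) = 8
u_2(R vs C) = 1
u_2(S vs C) = 1
max payoff 8 at {Q}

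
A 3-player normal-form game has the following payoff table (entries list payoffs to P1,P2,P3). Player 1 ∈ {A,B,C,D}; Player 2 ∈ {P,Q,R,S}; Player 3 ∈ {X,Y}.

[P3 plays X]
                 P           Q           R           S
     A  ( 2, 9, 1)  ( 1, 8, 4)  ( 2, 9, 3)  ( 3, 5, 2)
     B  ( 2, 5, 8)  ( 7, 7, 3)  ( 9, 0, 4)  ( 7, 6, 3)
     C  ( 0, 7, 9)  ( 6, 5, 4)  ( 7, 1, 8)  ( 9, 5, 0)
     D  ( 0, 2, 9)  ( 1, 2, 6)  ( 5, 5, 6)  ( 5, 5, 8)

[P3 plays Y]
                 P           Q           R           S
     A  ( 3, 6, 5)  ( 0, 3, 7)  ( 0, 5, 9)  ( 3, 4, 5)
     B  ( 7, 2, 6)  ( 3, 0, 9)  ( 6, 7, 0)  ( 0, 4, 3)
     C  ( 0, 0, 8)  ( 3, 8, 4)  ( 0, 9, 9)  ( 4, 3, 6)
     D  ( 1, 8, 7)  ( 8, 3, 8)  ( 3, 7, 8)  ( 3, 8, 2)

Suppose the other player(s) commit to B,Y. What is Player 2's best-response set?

BR_2 = {R}

u_2(P vs B,Y) = 2
u_2(Q vs B,Y) = 0
u_2(R vs B,Y) = 7
u_2(S vs B,Y) = 4
max payoff 7 at {R}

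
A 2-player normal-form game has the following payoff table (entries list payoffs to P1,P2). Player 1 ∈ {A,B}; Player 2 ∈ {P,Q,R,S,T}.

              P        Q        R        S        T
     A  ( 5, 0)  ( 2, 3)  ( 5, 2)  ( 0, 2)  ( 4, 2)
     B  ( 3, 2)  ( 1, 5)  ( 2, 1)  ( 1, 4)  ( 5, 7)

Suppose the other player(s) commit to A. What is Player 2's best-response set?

u_2(P vs A) = 0
u_2(Q vs A) = 3
u_2(R vs A) = 2
u_2(S vs A) = 2
u_2(T vs A) = 2
max payoff 3 at {Q}

BR_2 = {Q}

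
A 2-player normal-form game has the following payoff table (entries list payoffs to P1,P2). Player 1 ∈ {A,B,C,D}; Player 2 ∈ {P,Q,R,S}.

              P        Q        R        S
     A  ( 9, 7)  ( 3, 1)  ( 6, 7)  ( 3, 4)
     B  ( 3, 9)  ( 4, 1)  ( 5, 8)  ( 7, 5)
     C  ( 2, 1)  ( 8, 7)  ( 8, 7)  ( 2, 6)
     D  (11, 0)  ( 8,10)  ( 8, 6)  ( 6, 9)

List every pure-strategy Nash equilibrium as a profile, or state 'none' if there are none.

NE set: (C,Q), (C,R), (D,Q)

(A,P): not NE [P1→D gives 11>9]
(A,Q): not NE [P1→D gives 8>3; P2→R gives 7>1]
(A,R): not NE [P1→D gives 8>6]
(A,S): not NE [P1→B gives 7>3; P2→R gives 7>4]
(B,P): not NE [P1→D gives 11>3]
(B,Q): not NE [P1→D gives 8>4; P2→P gives 9>1]
(B,R): not NE [P1→D gives 8>5; P2→P gives 9>8]
(B,S): not NE [P2→P gives 9>5]
(C,P): not NE [P1→D gives 11>2; P2→R gives 7>1]
(C,Q): NE
(C,R): NE
(C,S): not NE [P1→B gives 7>2; P2→R gives 7>6]
(D,P): not NE [P2→Q gives 10>0]
(D,Q): NE
(D,R): not NE [P2→Q gives 10>6]
(D,S): not NE [P1→B gives 7>6; P2→Q gives 10>9]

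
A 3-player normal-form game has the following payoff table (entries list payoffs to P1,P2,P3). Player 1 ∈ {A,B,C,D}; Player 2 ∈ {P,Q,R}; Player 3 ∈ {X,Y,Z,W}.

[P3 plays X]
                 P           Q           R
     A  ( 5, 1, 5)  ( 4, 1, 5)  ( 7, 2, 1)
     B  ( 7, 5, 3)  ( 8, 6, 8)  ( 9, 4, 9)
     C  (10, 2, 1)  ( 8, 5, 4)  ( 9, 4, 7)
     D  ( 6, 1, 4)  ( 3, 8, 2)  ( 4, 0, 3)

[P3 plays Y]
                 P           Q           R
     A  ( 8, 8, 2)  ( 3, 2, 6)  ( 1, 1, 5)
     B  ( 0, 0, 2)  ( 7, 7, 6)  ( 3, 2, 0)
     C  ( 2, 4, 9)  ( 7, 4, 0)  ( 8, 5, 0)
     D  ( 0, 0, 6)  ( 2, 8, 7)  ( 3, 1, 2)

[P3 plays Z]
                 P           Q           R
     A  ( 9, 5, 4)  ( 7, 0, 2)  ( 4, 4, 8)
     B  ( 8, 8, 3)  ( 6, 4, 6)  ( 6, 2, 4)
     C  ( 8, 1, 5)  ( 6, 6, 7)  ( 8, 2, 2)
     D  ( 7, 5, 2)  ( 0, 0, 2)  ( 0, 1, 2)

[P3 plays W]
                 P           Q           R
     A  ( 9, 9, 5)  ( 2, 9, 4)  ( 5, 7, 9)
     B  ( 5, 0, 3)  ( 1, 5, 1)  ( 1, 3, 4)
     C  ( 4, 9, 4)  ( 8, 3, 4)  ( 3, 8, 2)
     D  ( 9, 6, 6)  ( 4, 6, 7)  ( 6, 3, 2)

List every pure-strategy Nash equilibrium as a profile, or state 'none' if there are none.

(A,P,X): not NE [P1→C gives 10>5; P2→R gives 2>1]
(A,P,Y): not NE [P3→W gives 5>2]
(A,P,Z): not NE [P3→W gives 5>4]
(A,P,W): NE
(A,Q,X): not NE [P1→C gives 8>4; P2→R gives 2>1; P3→Y gives 6>5]
(A,Q,Y): not NE [P1→C gives 7>3; P2→P gives 8>2]
(A,Q,Z): not NE [P2→P gives 5>0; P3→Y gives 6>2]
(A,Q,W): not NE [P1→C gives 8>2; P3→Y gives 6>4]
(A,R,X): not NE [P1→C gives 9>7; P3→W gives 9>1]
(A,R,Y): not NE [P1→C gives 8>1; P2→P gives 8>1; P3→W gives 9>5]
(A,R,Z): not NE [P1→C gives 8>4; P2→P gives 5>4; P3→W gives 9>8]
(A,R,W): not NE [P1→D gives 6>5; P2→Q gives 9>7]
(B,P,X): not NE [P1→C gives 10>7; P2→Q gives 6>5]
(B,P,Y): not NE [P1→A gives 8>0; P2→Q gives 7>0; P3→W gives 3>2]
(B,P,Z): not NE [P1→A gives 9>8]
(B,P,W): not NE [P1→D gives 9>5; P2→Q gives 5>0]
(B,Q,X): NE
(B,Q,Y): not NE [P3→X gives 8>6]
(B,Q,Z): not NE [P1→A gives 7>6; P2→P gives 8>4; P3→X gives 8>6]
(B,Q,W): not NE [P1→C gives 8>1; P3→X gives 8>1]
(B,R,X): not NE [P2→Q gives 6>4]
(B,R,Y): not NE [P1→C gives 8>3; P2→Q gives 7>2; P3→X gives 9>0]
(B,R,Z): not NE [P1→C gives 8>6; P2→P gives 8>2; P3→X gives 9>4]
(B,R,W): not NE [P1→D gives 6>1; P2→Q gives 5>3; P3→X gives 9>4]
(C,P,X): not NE [P2→Q gives 5>2; P3→Y gives 9>1]
(C,P,Y): not NE [P1→A gives 8>2; P2→R gives 5>4]
(C,P,Z): not NE [P1→A gives 9>8; P2→Q gives 6>1; P3→Y gives 9>5]
(C,P,W): not NE [P1→D gives 9>4; P3→Y gives 9>4]
(C,Q,X): not NE [P3→Z gives 7>4]
(C,Q,Y): not NE [P2→R gives 5>4; P3→Z gives 7>0]
(C,Q,Z): not NE [P1→A gives 7>6]
(C,Q,W): not NE [P2→P gives 9>3; P3→Z gives 7>4]
(C,R,X): not NE [P2→Q gives 5>4]
(C,R,Y): not NE [P3→X gives 7>0]
(C,R,Z): not NE [P2→Q gives 6>2; P3→X gives 7>2]
(C,R,W): not NE [P1→D gives 6>3; P2→P gives 9>8; P3→X gives 7>2]
(D,P,X): not NE [P1→C gives 10>6; P2→Q gives 8>1; P3→W gives 6>4]
(D,P,Y): not NE [P1→A gives 8>0; P2→Q gives 8>0]
(D,P,Z): not NE [P1→A gives 9>7; P3→W gives 6>2]
(D,P,W): NE
(D,Q,X): not NE [P1→C gives 8>3; P3→W gives 7>2]
(D,Q,Y): not NE [P1→C gives 7>2]
(D,Q,Z): not NE [P1→A gives 7>0; P2→P gives 5>0; P3→W gives 7>2]
(D,Q,W): not NE [P1→C gives 8>4]
(D,R,X): not NE [P1→C gives 9>4; P2→Q gives 8>0]
(D,R,Y): not NE [P1→C gives 8>3; P2→Q gives 8>1; P3→X gives 3>2]
(D,R,Z): not NE [P1→C gives 8>0; P2→P gives 5>1; P3→X gives 3>2]
(D,R,W): not NE [P2→Q gives 6>3; P3→X gives 3>2]

Nash profiles: (A,P,W), (B,Q,X), (D,P,W)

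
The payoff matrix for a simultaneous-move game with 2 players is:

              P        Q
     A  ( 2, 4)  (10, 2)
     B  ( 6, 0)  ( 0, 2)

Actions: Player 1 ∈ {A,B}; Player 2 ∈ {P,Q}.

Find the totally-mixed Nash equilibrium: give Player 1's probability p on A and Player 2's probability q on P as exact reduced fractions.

P1 indiff ⇒ q·2+(1-q)·10 = q·6+(1-q)·0 ⇒ q(-4) = (1-q)(-10) ⇒ q = 5/7
P2 indiff ⇒ p·4+(1-p)·0 = p·2+(1-p)·2 ⇒ p(2) = (1-p)(2) ⇒ p = 1/2

P1 mixes 1/2 on A; P2 mixes 5/7 on P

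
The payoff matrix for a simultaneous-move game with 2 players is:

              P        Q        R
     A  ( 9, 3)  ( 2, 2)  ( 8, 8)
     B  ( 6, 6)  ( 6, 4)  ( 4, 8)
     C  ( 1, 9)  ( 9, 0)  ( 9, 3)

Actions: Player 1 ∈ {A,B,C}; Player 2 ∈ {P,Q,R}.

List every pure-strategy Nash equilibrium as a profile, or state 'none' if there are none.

PSNE: ∅

(A,P): not NE [P2→R gives 8>3]
(A,Q): not NE [P1→C gives 9>2; P2→R gives 8>2]
(A,R): not NE [P1→C gives 9>8]
(B,P): not NE [P1→A gives 9>6; P2→R gives 8>6]
(B,Q): not NE [P1→C gives 9>6; P2→R gives 8>4]
(B,R): not NE [P1→C gives 9>4]
(C,P): not NE [P1→A gives 9>1]
(C,Q): not NE [P2→P gives 9>0]
(C,R): not NE [P2→P gives 9>3]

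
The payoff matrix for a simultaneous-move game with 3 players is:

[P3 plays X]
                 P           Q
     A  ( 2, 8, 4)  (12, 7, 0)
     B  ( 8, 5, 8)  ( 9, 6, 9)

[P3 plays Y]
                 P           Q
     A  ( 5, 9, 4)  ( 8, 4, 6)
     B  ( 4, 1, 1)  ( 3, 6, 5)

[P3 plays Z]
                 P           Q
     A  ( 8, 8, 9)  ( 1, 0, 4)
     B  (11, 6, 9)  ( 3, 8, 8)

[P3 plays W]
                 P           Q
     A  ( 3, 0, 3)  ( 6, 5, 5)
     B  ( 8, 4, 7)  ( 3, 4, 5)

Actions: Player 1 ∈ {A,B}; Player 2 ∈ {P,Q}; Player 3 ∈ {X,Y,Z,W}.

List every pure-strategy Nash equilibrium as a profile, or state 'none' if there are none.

(A,P,X): not NE [P1→B gives 8>2; P3→Z gives 9>4]
(A,P,Y): not NE [P3→Z gives 9>4]
(A,P,Z): not NE [P1→B gives 11>8]
(A,P,W): not NE [P1→B gives 8>3; P2→Q gives 5>0; P3→Z gives 9>3]
(A,Q,X): not NE [P2→P gives 8>7; P3→Y gives 6>0]
(A,Q,Y): not NE [P2→P gives 9>4]
(A,Q,Z): not NE [P1→B gives 3>1; P2→P gives 8>0; P3→Y gives 6>4]
(A,Q,W): not NE [P3→Y gives 6>5]
(B,P,X): not NE [P2→Q gives 6>5; P3→Z gives 9>8]
(B,P,Y): not NE [P1→A gives 5>4; P2→Q gives 6>1; P3→Z gives 9>1]
(B,P,Z): not NE [P2→Q gives 8>6]
(B,P,W): not NE [P3→Z gives 9>7]
(B,Q,X): not NE [P1→A gives 12>9]
(B,Q,Y): not NE [P1→A gives 8>3; P3→X gives 9>5]
(B,Q,Z): not NE [P3→X gives 9>8]
(B,Q,W): not NE [P1→A gives 6>3; P3→X gives 9>5]

PSNE: ∅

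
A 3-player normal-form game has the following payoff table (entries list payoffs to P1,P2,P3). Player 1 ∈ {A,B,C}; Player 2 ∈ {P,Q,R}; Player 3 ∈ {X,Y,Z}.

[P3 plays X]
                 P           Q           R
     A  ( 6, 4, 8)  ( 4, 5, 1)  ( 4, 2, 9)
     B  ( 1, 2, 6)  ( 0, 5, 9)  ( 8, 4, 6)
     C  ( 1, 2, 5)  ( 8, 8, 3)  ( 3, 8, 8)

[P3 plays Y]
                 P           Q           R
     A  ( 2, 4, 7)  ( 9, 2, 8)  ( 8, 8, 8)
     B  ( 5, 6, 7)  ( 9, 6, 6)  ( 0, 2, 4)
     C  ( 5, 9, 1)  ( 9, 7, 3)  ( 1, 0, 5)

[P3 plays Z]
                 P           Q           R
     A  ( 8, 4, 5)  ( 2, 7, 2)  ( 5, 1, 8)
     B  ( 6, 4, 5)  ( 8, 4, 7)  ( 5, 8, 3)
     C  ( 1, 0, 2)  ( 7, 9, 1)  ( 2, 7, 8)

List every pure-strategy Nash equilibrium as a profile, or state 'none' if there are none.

(A,P,X): not NE [P2→Q gives 5>4]
(A,P,Y): not NE [P1→C gives 5>2; P2→R gives 8>4; P3→X gives 8>7]
(A,P,Z): not NE [P2→Q gives 7>4; P3→X gives 8>5]
(A,Q,X): not NE [P1→C gives 8>4; P3→Y gives 8>1]
(A,Q,Y): not NE [P2→R gives 8>2]
(A,Q,Z): not NE [P1→B gives 8>2; P3→Y gives 8>2]
(A,R,X): not NE [P1→B gives 8>4; P2→Q gives 5>2]
(A,R,Y): not NE [P3→X gives 9>8]
(A,R,Z): not NE [P2→Q gives 7>1; P3→X gives 9>8]
(B,P,X): not NE [P1→A gives 6>1; P2→Q gives 5>2; P3→Y gives 7>6]
(B,P,Y): NE
(B,P,Z): not NE [P1→A gives 8>6; P2→R gives 8>4; P3→Y gives 7>5]
(B,Q,X): not NE [P1→C gives 8>0]
(B,Q,Y): not NE [P3→X gives 9>6]
(B,Q,Z): not NE [P2→R gives 8>4; P3→X gives 9>7]
(B,R,X): not NE [P2→Q gives 5>4]
(B,R,Y): not NE [P1→A gives 8>0; P2→Q gives 6>2; P3→X gives 6>4]
(B,R,Z): not NE [P3→X gives 6>3]
(C,P,X): not NE [P1→A gives 6>1; P2→R gives 8>2]
(C,P,Y): not NE [P3→X gives 5>1]
(C,P,Z): not NE [P1→A gives 8>1; P2→Q gives 9>0; P3→X gives 5>2]
(C,Q,X): NE
(C,Q,Y): not NE [P2→P gives 9>7]
(C,Q,Z): not NE [P1→B gives 8>7; P3→Y gives 3>1]
(C,R,X): not NE [P1→B gives 8>3]
(C,R,Y): not NE [P1→A gives 8>1; P2→P gives 9>0; P3→Z gives 8>5]
(C,R,Z): not NE [P1→B gives 5>2; P2→Q gives 9>7]

PSNE = {(B,P,Y), (C,Q,X)}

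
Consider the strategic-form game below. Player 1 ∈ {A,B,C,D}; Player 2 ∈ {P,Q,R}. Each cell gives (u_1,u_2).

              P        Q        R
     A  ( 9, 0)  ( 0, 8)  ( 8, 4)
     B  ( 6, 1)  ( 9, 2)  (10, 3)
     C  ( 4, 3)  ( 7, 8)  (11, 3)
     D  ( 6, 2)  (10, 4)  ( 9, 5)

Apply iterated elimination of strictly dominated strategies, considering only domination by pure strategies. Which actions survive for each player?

P2 drop P (Q beats it: A:8>0 B:2>1 C:8>3 D:4>2)
P1 drop A (B beats it: Q:9>0 R:10>8)
P1→{B,C,D} P2→{Q,R}

IESDS → P1:{B,C,D} P2:{Q,R}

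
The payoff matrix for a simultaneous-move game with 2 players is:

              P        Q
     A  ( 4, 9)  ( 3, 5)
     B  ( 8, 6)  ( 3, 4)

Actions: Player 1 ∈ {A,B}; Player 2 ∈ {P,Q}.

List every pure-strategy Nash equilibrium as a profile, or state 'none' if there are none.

(A,P): not NE [P1→B gives 8>4]
(A,Q): not NE [P2→P gives 9>5]
(B,P): NE
(B,Q): not NE [P2→P gives 6>4]

NE set: (B,P)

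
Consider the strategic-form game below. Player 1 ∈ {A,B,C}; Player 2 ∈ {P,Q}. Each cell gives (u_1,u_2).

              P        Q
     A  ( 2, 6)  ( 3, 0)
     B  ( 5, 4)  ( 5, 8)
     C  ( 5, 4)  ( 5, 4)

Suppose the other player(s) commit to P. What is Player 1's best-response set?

u_1(A vs P) = 2
u_1(B vs P) = 5
u_1(C vs P) = 5
max payoff 5 at {B,C}

argmax u_1 = {B,C}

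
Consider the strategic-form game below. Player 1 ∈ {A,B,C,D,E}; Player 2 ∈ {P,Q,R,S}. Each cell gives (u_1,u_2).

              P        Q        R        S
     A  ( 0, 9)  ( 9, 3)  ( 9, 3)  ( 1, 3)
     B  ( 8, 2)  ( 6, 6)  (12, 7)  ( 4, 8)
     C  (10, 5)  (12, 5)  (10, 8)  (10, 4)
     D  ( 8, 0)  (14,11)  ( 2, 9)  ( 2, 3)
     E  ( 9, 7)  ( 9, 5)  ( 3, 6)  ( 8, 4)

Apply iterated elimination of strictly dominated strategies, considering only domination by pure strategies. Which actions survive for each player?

P1 drop A (C beats it: P:10>0 Q:12>9 R:10>9 S:10>1)
P1 drop E (C beats it: P:10>9 Q:12>9 R:10>3 S:10>8)
P2 drop P (R beats it: B:7>2 C:8>5 D:9>0)
P1→{B,C,D} P2→{Q,R,S}

Survivors P1:{B,C,D} P2:{Q,R,S}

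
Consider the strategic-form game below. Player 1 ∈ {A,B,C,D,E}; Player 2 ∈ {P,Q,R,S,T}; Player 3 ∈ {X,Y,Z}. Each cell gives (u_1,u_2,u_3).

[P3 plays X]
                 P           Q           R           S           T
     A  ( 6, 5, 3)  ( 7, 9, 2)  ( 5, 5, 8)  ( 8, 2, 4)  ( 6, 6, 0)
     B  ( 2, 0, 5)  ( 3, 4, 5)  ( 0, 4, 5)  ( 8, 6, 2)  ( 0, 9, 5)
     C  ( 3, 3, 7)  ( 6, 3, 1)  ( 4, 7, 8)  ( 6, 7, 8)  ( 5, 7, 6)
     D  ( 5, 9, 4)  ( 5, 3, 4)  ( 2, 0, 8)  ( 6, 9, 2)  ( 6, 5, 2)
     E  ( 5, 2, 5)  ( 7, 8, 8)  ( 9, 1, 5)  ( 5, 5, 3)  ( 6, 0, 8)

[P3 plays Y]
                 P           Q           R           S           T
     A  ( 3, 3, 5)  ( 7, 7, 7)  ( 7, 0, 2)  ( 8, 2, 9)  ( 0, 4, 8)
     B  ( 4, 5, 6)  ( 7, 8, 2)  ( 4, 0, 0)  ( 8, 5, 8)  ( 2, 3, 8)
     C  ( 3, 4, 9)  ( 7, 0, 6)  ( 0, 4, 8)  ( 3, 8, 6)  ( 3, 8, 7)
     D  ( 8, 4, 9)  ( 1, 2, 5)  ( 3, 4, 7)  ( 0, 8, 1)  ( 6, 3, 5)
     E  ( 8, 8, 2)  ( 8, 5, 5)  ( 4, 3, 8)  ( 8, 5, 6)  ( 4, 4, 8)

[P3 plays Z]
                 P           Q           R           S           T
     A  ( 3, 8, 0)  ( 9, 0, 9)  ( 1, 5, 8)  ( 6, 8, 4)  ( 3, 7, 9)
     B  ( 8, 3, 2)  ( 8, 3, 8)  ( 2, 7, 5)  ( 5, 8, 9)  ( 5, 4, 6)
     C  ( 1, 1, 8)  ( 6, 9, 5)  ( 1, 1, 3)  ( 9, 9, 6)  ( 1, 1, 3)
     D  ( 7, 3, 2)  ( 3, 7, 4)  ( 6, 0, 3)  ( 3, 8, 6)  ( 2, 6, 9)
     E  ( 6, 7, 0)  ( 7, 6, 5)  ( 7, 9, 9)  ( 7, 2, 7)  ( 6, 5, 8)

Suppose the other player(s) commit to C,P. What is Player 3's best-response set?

BR_3 = {Y}

u_3(X vs C,P) = 7
u_3(Y vs C,P) = 9
u_3(Z vs C,P) = 8
max payoff 9 at {Y}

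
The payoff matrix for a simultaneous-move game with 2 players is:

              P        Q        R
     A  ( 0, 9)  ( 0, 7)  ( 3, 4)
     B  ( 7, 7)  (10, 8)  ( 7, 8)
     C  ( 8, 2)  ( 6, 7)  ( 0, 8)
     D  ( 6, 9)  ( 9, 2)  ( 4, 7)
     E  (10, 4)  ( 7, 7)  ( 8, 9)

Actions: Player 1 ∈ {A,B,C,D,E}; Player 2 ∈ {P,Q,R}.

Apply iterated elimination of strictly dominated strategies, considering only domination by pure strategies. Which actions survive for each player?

Remaining: P1:{B,E} P2:{Q,R}

P1 drop A (B beats it: P:7>0 Q:10>0 R:7>3)
P1 drop C (E beats it: P:10>8 Q:7>6 R:8>0)
P1 drop D (B beats it: P:7>6 Q:10>9 R:7>4)
P2 drop P (Q beats it: B:8>7 E:7>4)
P1→{B,E} P2→{Q,R}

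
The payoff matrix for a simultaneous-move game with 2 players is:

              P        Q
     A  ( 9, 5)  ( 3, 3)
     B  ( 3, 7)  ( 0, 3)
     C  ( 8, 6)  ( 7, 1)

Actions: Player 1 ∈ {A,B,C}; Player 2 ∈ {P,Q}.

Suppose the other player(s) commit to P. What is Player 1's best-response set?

u_1(A vs P) = 9
u_1(B vs P) = 3
u_1(C vs P) = 8
max payoff 9 at {A}

BR_1 = {A}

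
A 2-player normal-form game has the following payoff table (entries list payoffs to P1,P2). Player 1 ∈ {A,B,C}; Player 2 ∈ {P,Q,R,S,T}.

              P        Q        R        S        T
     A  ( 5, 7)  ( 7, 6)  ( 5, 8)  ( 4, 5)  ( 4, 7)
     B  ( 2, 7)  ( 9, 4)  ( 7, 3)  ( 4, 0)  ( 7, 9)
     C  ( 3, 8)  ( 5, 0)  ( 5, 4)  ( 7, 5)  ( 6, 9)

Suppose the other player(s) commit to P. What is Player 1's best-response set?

P1 best: {A}

u_1(A vs P) = 5
u_1(B vs P) = 2
u_1(C vs P) = 3
max payoff 5 at {A}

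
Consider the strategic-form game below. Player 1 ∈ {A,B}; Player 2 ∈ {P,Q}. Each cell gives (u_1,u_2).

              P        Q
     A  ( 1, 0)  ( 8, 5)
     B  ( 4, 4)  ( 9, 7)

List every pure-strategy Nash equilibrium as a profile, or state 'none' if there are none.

PSNE = {(B,Q)}

(A,P): not NE [P1→B gives 4>1; P2→Q gives 5>0]
(A,Q): not NE [P1→B gives 9>8]
(B,P): not NE [P2→Q gives 7>4]
(B,Q): NE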